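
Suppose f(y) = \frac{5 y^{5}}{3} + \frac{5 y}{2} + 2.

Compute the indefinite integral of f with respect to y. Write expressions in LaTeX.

The integrand splits into summands that can be handled one at a time.
Check: d/dy[\frac{5 y^{6}}{18} + \frac{5 y^{2}}{4} + 2 y] = \frac{5 y^{5}}{3} + \frac{5 y}{2} + 2 = f(y).

F(y) = \frac{5 y^{6}}{18} + \frac{5 y^{2}}{4} + 2 y + C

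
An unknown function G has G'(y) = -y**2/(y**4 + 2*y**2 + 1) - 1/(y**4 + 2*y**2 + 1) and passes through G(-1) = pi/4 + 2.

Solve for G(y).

G(y) = 2 - atan(y)

The integrand splits into summands that can be handled one at a time.
A general antiderivative is -atan(y) + C.
The condition gives C = pi/4 + 2 - (pi/4) = 2.
So G(y) = 2 - atan(y).
Check: d/dy[2 - atan(y)] = -1/(y**2 + 1), which equals G'(y).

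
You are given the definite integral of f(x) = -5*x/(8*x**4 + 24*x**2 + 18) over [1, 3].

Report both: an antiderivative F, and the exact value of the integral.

Antiderivative: F(x) = 5/(16*x**2 + 24); value = -2/21

The substitution u = 4*x**2 + 6 works: f is exactly (dF/du)*(du/dx) for that inner function.
F(x) = 5/(16*x**2 + 24) is an antiderivative of f.
Check: d/dx[5/(16*x**2 + 24)] = -5*x/(8*x**4 + 24*x**2 + 18) = f(x).
F(3) = 5/168; F(1) = 1/8.
Integral = F(3) - F(1) = -2/21.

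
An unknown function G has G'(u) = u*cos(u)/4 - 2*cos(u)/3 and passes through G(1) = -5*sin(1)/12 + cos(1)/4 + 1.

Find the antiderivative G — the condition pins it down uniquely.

G(u) = (3*u*sin(u) - 8*sin(u) + 3*cos(u) + 12)/12

The integrand splits into summands that can be handled one at a time.
A general antiderivative is u*sin(u)/4 - 2*sin(u)/3 + cos(u)/4 + C.
The condition gives C = -5*sin(1)/12 + cos(1)/4 + 1 - (-5*sin(1)/12 + cos(1)/4) = 1.
So G(u) = (3*u*sin(u) - 8*sin(u) + 3*cos(u) + 12)/12.
Check: d/du[(3*u*sin(u) - 8*sin(u) + 3*cos(u) + 12)/12] = u*cos(u)/4 - 2*cos(u)/3 = G'(u).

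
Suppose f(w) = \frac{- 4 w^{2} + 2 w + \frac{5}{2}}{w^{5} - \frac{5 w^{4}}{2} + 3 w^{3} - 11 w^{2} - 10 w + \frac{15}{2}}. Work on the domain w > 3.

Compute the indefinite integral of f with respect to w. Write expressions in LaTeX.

The denominator factors as \left(w - 3\right) \left(w + 1\right) \left(2 w - 1\right) \left(w^{2} + 5\right); partial fractions split f into directly integrable pieces: \frac{53 w + 70}{126 \left(w^{2} + 5\right)} - \frac{16}{63 \left(2 w - 1\right)} - \frac{7}{72 \left(w + 1\right)} - \frac{11}{56 \left(w - 3\right)}.
Check: d/dw[- \frac{11 \log{\left(w - 3 \right)}}{56} - \frac{8 \log{\left(w - \frac{1}{2} \right)}}{63} - \frac{7 \log{\left(w + 1 \right)}}{72} + \frac{53 \log{\left(w^{2} + 5 \right)}}{252} + \frac{\sqrt{5} \operatorname{atan}{\left(\frac{\sqrt{5} w}{5} \right)}}{9}] = \frac{- 8 w^{2} + 4 w + 5}{2 w^{5} - 5 w^{4} + 6 w^{3} - 22 w^{2} - 20 w + 15}, which equals f(w).

F(w) = - \frac{11 \log{\left(w - 3 \right)}}{56} - \frac{8 \log{\left(w - \frac{1}{2} \right)}}{63} - \frac{7 \log{\left(w + 1 \right)}}{72} + \frac{53 \log{\left(w^{2} + 5 \right)}}{252} + \frac{\sqrt{5} \operatorname{atan}{\left(\frac{\sqrt{5} w}{5} \right)}}{9} + C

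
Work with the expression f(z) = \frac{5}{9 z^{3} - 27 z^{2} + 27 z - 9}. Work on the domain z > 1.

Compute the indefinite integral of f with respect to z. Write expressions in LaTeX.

F(z) = - \frac{5}{2 \left(3 z - 3\right)^{2}} + C

Check any antiderivative F(z) by computing F'(z) and comparing it with f(z).
Check: d/dz[- \frac{5}{2 \left(3 z - 3\right)^{2}}] = \frac{5}{9 z^{3} - 27 z^{2} + 27 z - 9} = f(z).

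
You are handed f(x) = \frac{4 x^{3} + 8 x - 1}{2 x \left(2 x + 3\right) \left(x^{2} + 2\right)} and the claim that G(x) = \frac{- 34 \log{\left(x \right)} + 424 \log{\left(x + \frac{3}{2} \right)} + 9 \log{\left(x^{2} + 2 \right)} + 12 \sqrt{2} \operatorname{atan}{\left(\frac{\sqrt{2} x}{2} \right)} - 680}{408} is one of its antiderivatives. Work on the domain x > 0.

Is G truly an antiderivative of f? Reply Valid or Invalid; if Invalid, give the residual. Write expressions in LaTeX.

Valid - differentiating G returns exactly f.

d/dx[G] = \frac{4 x^{3} + 8 x - 1}{4 x^{4} + 6 x^{3} + 8 x^{2} + 12 x}
This equals f(x) exactly, so the claim holds.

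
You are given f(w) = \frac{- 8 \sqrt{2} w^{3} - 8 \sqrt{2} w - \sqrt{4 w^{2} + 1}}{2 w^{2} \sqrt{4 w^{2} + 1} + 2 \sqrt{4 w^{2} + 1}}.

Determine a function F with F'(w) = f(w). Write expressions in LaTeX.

An antiderivative is F(w) = \frac{- 2 \sqrt{2} \sqrt{4 w^{2} + 1} - \operatorname{atan}{\left(w \right)}}{2}.

Since d/dw undoes antidifferentiation here, F'(w) = f(w) is required of F(w).
Check: d/dw[\frac{- 2 \sqrt{2} \sqrt{4 w^{2} + 1} - \operatorname{atan}{\left(w \right)}}{2}] = \frac{- 8 \sqrt{2} w^{3} - 8 \sqrt{2} w - \sqrt{4 w^{2} + 1}}{2 w^{2} \sqrt{4 w^{2} + 1} + 2 \sqrt{4 w^{2} + 1}} = f(w).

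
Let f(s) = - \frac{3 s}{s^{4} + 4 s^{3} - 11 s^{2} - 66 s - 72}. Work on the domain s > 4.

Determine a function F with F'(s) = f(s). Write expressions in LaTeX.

An antiderivative is F(s) = - \frac{2 \log{\left(s - 4 \right)}}{49} - \log{\left(s + 2 \right)} + \frac{51 \log{\left(s + 3 \right)}}{49} - \frac{9}{7 s + 21}.

Factor the denominator (\left(s - 4\right) \left(s + 2\right) \left(s + 3\right)^{2}) and decompose: f = \frac{51}{49 \left(s + 3\right)} + \frac{9}{7 \left(s + 3\right)^{2}} - \frac{1}{s + 2} - \frac{2}{49 \left(s - 4\right)}; each piece integrates to a log, atan, or power term.
Check: d/ds[- \frac{2 \log{\left(s - 4 \right)}}{49} - \log{\left(s + 2 \right)} + \frac{51 \log{\left(s + 3 \right)}}{49} - \frac{9}{7 s + 21}] = - \frac{3 s}{s^{4} + 4 s^{3} - 11 s^{2} - 66 s - 72} = f(s).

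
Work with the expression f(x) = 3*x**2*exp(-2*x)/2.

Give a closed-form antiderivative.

f has the shape u'v + uv' for u = -3*x**2/4 - 3*x/4 - 3/8 and v = exp(-2*x) — it is the derivative of the product u*v.
Check: d/dx[-3*x**2*exp(-2*x)/4 - 3*x*exp(-2*x)/4 - 3*exp(-2*x)/8] = 3*x**2*exp(-2*x)/2 = f(x).

An antiderivative is F(x) = -3*x**2*exp(-2*x)/4 - 3*x*exp(-2*x)/4 - 3*exp(-2*x)/8.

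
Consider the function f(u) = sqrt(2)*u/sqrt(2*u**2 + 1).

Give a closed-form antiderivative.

An antiderivative is F(u) = sqrt(2)*sqrt(2*u**2 + 1)/2.

The substitution w = 4*u**2 + 2 works: f is exactly (dF/dw)*(dw/du) for that inner function.
Check: d/du[sqrt(2)*sqrt(2*u**2 + 1)/2] = sqrt(2)*u/sqrt(2*u**2 + 1) = f(u).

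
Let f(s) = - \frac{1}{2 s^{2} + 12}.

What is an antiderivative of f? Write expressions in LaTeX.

Whatever form F(s) takes, F'(s) = f(s) is non-negotiable.
Check: d/ds[- \frac{\sqrt{6} \operatorname{atan}{\left(\frac{\sqrt{6} s}{6} \right)}}{12}] = - \frac{1}{2 s^{2} + 12} = f(s).

An antiderivative is F(s) = - \frac{\sqrt{6} \operatorname{atan}{\left(\frac{\sqrt{6} s}{6} \right)}}{12}.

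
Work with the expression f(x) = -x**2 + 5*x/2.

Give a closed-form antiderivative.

An antiderivative is F(x) = -x**2*(4*x - 15)/12.

The integrand splits into summands that can be handled one at a time.
Check: d/dx[-x**2*(4*x - 15)/12] = -x**2 + 5*x/2 = f(x).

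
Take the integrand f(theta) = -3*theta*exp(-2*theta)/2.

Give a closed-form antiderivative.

An antiderivative is F(theta) = 3*(2*theta + 1)*exp(-2*theta)/8.

f has the shape u'v + uv' for u = 3*theta/4 + 3/8 and v = exp(-2*theta) — it is the derivative of the product u*v.
Check: d/dtheta[3*(2*theta + 1)*exp(-2*theta)/8] = -3*theta*exp(-2*theta)/2 = f(theta).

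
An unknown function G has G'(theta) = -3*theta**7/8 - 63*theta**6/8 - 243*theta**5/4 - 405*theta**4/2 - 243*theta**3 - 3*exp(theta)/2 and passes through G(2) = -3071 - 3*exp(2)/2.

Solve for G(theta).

The integrand splits into summands that can be handled one at a time.
A general antiderivative is -3*(theta**2/2 + 3*theta)**4/4 - 3*exp(theta)/2 + C.
The condition gives C = -3071 - 3*exp(2)/2 - (-3072 - 3*exp(2)/2) = 1.
So G(theta) = (-3*theta**4*(theta + 6)**4 - 96*exp(theta) + 64)/64.
Check: d/dtheta[(-3*theta**4*(theta + 6)**4 - 96*exp(theta) + 64)/64] = -3*theta**7/8 - 63*theta**6/8 - 243*theta**5/4 - 405*theta**4/2 - 243*theta**3 - 3*exp(theta)/2 = G'(theta).

G(theta) = (-3*theta**4*(theta + 6)**4 - 96*exp(theta) + 64)/64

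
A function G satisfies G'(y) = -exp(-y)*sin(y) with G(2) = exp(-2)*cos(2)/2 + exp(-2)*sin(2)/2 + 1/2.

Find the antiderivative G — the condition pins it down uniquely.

A candidate passes only if d/dy[G] lands on the given G'(y) exactly.
A general antiderivative is exp(-y)*sin(y)/2 + exp(-y)*cos(y)/2 + C.
The condition gives C = exp(-2)*cos(2)/2 + exp(-2)*sin(2)/2 + 1/2 - (exp(-2)*cos(2)/2 + exp(-2)*sin(2)/2) = 1/2.
So G(y) = 1/2 + exp(-y)*sin(y)/2 + exp(-y)*cos(y)/2.
Check: d/dy[1/2 + exp(-y)*sin(y)/2 + exp(-y)*cos(y)/2] = -exp(-y)*sin(y) = G'(y).

G(y) = 1/2 + exp(-y)*sin(y)/2 + exp(-y)*cos(y)/2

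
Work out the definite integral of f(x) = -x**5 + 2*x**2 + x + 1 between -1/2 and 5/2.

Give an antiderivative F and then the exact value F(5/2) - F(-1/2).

Antiderivative: F(x) = -x**6/6 + 2*x**3/3 + x**2/2 + x; value = -387/16

Integrate term by term and add the pieces.
F(x) = -x**6/6 + 2*x**3/3 + x**2/2 + x is an antiderivative of f.
Check: d/dx[-x**6/6 + 2*x**3/3 + x**2/2 + x] = -x**5 + 2*x**2 + x + 1 = f(x).
F(5/2) = -3155/128; F(-1/2) = -59/128.
Integral = F(5/2) - F(-1/2) = -387/16.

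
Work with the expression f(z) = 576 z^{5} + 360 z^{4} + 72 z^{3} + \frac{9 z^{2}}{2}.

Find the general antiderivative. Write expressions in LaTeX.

The substitution u = 4 z^{2} + z works: f is exactly (dF/du)*(du/dz) for that inner function.
Check: d/dz[96 z^{6} + 72 z^{5} + 18 z^{4} + \frac{3 z^{3}}{2}] = 576 z^{5} + 360 z^{4} + 72 z^{3} + \frac{9 z^{2}}{2} = f(z).

F(z) = 96 z^{6} + 72 z^{5} + 18 z^{4} + \frac{3 z^{3}}{2} + C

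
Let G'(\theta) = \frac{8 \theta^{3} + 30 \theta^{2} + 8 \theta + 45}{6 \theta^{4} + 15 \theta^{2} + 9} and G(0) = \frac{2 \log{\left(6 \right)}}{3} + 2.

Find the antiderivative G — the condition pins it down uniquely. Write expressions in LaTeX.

G(\theta) = \frac{2 \log{\left(4 \theta^{2} + 6 \right)} + 15 \operatorname{atan}{\left(\theta \right)} + 6}{3}

The proposed G(\theta) is checked by its d/d\theta: the result must match the given G'(\theta).
A general antiderivative is \frac{2 \log{\left(4 \theta^{2} + 6 \right)}}{3} + 5 \operatorname{atan}{\left(\theta \right)} + C.
The condition gives C = \frac{2 \log{\left(6 \right)}}{3} + 2 - (\frac{2 \log{\left(6 \right)}}{3}) = 2.
So G(\theta) = \frac{2 \log{\left(4 \theta^{2} + 6 \right)} + 15 \operatorname{atan}{\left(\theta \right)} + 6}{3}.
Check: d/d\theta[\frac{2 \log{\left(4 \theta^{2} + 6 \right)} + 15 \operatorname{atan}{\left(\theta \right)} + 6}{3}] = \frac{8 \theta^{3} + 30 \theta^{2} + 8 \theta + 45}{6 \theta^{4} + 15 \theta^{2} + 9} = G'(\theta).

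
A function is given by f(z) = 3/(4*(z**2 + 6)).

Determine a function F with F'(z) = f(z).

An antiderivative F(z) passes only if d/dz[F] lands on f(z) exactly.
Check: d/dz[sqrt(6)*atan(sqrt(6)*z/6)/8] = 3/(4*z**2 + 24), which equals f(z).

An antiderivative is F(z) = sqrt(6)*atan(sqrt(6)*z/6)/8.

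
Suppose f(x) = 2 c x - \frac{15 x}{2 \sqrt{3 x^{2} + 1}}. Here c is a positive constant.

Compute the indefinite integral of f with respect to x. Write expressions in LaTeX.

F(x) = \frac{2 c x^{2} - 5 \sqrt{3 x^{2} + 1}}{2} + C

The integrand splits into summands that can be handled one at a time.
Check: d/dx[\frac{2 c x^{2} - 5 \sqrt{3 x^{2} + 1}}{2}] = \frac{4 c x \sqrt{3 x^{2} + 1} - 15 x}{2 \sqrt{3 x^{2} + 1}}, which equals f(x).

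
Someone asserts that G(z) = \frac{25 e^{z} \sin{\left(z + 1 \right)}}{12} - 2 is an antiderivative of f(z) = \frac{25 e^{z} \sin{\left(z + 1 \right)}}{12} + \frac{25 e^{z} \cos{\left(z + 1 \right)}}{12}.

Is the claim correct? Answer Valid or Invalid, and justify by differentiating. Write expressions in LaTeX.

d/dz[G] = \frac{25 e^{z} \sin{\left(z + 1 \right)}}{12} + \frac{25 e^{z} \cos{\left(z + 1 \right)}}{12}
This equals f(z) exactly, so the claim holds.

Valid. The derivative of G reproduces f.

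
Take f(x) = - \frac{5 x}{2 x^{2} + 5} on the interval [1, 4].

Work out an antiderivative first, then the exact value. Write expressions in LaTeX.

Antiderivative: F(x) = - \frac{5 \log{\left(x^{2} + \frac{5}{2} \right)}}{4}; value = - \frac{5 \log{\left(\frac{37}{2} \right)}}{4} + \frac{5 \log{\left(\frac{7}{2} \right)}}{4}

The substitution u = x^{2} + \frac{5}{2} works: f is exactly (dF/du)*(du/dx) for that inner function.
F(x) = - \frac{5 \log{\left(x^{2} + \frac{5}{2} \right)}}{4} is an antiderivative of f.
Check: d/dx[- \frac{5 \log{\left(x^{2} + \frac{5}{2} \right)}}{4}] = - \frac{5 x}{2 x^{2} + 5} = f(x).
F(4) = - \frac{5 \log{\left(\frac{37}{2} \right)}}{4}; F(1) = - \frac{5 \log{\left(\frac{7}{2} \right)}}{4}.
Integral = F(4) - F(1) = - \frac{5 \log{\left(\frac{37}{2} \right)}}{4} + \frac{5 \log{\left(\frac{7}{2} \right)}}{4}.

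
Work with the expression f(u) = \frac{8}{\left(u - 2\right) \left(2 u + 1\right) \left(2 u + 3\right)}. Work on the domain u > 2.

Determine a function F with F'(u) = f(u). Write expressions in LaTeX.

Factor the denominator (\left(u - 2\right) \left(2 u + 1\right) \left(2 u + 3\right)) and decompose: f = \frac{8}{7 \left(2 u + 3\right)} - \frac{8}{5 \left(2 u + 1\right)} + \frac{8}{35 \left(u - 2\right)}; each piece integrates to a log, atan, or power term.
Check: d/du[- \frac{4 \left(- 2 \log{\left(u - 2 \right)} + 7 \log{\left(u + \frac{1}{2} \right)} - 5 \log{\left(u + \frac{3}{2} \right)}\right)}{35}] = \frac{8}{4 u^{3} - 13 u - 6}, which equals f(u).

An antiderivative is F(u) = - \frac{4 \left(- 2 \log{\left(u - 2 \right)} + 7 \log{\left(u + \frac{1}{2} \right)} - 5 \log{\left(u + \frac{3}{2} \right)}\right)}{35}.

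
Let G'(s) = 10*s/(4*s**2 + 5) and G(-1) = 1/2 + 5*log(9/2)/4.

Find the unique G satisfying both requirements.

G(s) = 5*log(2*s**2 + 5/2)/4 + 1/2

G'(s) matches the chain-rule pattern g'(h)*h' with inner function h(s) = 2*s**2 + 5/2; substituting u = h(s) collapses the integral.
A general antiderivative is 5*log(2*s**2 + 5/2)/4 + C.
The condition gives C = 1/2 + 5*log(9/2)/4 - (5*log(9/2)/4) = 1/2.
So G(s) = 5*log(2*s**2 + 5/2)/4 + 1/2.
Check: d/ds[5*log(2*s**2 + 5/2)/4 + 1/2] = 10*s/(4*s**2 + 5) = G'(s).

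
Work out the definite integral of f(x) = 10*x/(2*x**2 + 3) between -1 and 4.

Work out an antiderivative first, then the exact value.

Antiderivative: F(x) = 5*log(2*x**2 + 3)/2; value = -5*log(5)/2 + 5*log(35)/2

The substitution u = 2*x**2 + 3 works: f is exactly (dF/du)*(du/dx) for that inner function.
F(x) = 5*log(2*x**2 + 3)/2 is an antiderivative of f.
Check: d/dx[5*log(2*x**2 + 3)/2] = 10*x/(2*x**2 + 3) = f(x).
F(4) = 5*log(35)/2; F(-1) = 5*log(5)/2.
Integral = F(4) - F(-1) = -5*log(5)/2 + 5*log(35)/2.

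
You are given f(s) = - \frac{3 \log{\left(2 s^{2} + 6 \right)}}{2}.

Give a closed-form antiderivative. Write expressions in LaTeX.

An antiderivative is F(s) = - \frac{3 s \log{\left(s^{2} + 3 \right)}}{2} - \frac{3 s \log{\left(2 \right)}}{2} + 3 s - 3 \sqrt{3} \operatorname{atan}{\left(\frac{\sqrt{3} s}{3} \right)}.

Any candidate F(s) must reproduce f(s) exactly when differentiated.
Check: d/ds[- \frac{3 s \log{\left(s^{2} + 3 \right)}}{2} - \frac{3 s \log{\left(2 \right)}}{2} + 3 s - 3 \sqrt{3} \operatorname{atan}{\left(\frac{\sqrt{3} s}{3} \right)}] = - \frac{3 \log{\left(s^{2} + 3 \right)}}{2} - \frac{3 \log{\left(2 \right)}}{2}, which equals f(s).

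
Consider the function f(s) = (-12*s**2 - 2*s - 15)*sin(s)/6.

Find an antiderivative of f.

Whatever form F(s) takes, F'(s) = f(s) is non-negotiable.
Check: d/ds[(12*s**2*cos(s) - 24*s*sin(s) + 2*s*cos(s) - 2*sin(s) - 9*cos(s))/6] = -2*s**2*sin(s) - s*sin(s)/3 - 5*sin(s)/2, which equals f(s).

An antiderivative is F(s) = (12*s**2*cos(s) - 24*s*sin(s) + 2*s*cos(s) - 2*sin(s) - 9*cos(s))/6.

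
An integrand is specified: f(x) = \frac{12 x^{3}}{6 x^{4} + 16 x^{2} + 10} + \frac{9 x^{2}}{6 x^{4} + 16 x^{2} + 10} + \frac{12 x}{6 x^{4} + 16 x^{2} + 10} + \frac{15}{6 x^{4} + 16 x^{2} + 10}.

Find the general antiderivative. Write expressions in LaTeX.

F(x) = \log{\left(x^{2} + \frac{5}{3} \right)} + \frac{3 \operatorname{atan}{\left(x \right)}}{2} + C

Integrate term by term and add the pieces.
Check: d/dx[\log{\left(x^{2} + \frac{5}{3} \right)} + \frac{3 \operatorname{atan}{\left(x \right)}}{2}] = \frac{12 x^{3} + 9 x^{2} + 12 x + 15}{6 x^{4} + 16 x^{2} + 10}, which equals f(x).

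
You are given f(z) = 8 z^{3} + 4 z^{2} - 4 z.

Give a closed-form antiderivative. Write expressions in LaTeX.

An antiderivative is F(z) = 2 z^{4} + \frac{4 z^{3}}{3} - 2 z^{2}.

Integrate term by term and add the pieces.
Check: d/dz[2 z^{4} + \frac{4 z^{3}}{3} - 2 z^{2}] = 8 z^{3} + 4 z^{2} - 4 z = f(z).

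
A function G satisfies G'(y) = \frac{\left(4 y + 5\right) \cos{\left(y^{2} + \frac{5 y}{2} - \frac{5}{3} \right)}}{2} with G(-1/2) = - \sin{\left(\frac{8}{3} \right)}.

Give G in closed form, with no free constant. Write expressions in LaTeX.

G(y) = \sin{\left(y^{2} + \frac{5 y}{2} - \frac{5}{3} \right)}

The substitution u = y^{2} + \frac{5 y}{2} - \frac{5}{3} works: G'(y) is exactly (dG/du)*(du/dy) for that inner function.
A general antiderivative is \sin{\left(y^{2} + \frac{5 y}{2} - \frac{5}{3} \right)} + C.
The condition gives C = - \sin{\left(\frac{8}{3} \right)} - (- \sin{\left(\frac{8}{3} \right)}) = 0.
So G(y) = \sin{\left(y^{2} + \frac{5 y}{2} - \frac{5}{3} \right)}.
Check: d/dy[\sin{\left(y^{2} + \frac{5 y}{2} - \frac{5}{3} \right)}] = 2 y \cos{\left(y^{2} + \frac{5 y}{2} - \frac{5}{3} \right)} + \frac{5 \cos{\left(y^{2} + \frac{5 y}{2} - \frac{5}{3} \right)}}{2}, which equals G'(y).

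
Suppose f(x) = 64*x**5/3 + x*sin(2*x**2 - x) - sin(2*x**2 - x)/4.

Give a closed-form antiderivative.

The integrand splits into summands that can be handled one at a time.
Check: d/dx[32*x**6/9 - cos(2*x**2 - x)/4] = 64*x**5/3 + x*sin(2*x**2 - x) - sin(2*x**2 - x)/4 = f(x).

An antiderivative is F(x) = 32*x**6/9 - cos(2*x**2 - x)/4.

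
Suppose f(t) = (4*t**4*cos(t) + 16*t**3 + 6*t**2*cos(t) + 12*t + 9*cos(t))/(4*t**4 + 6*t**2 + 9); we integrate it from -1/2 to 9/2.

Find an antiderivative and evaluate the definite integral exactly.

Antiderivative: F(t) = log(2*t**4/3 + t**2 + 3/2) + sin(t); value = sin(9/2) - log(43/24) + sin(1/2) + log(2361/8)

A candidate is checked by its d/dt: the result must match f(t).
F(t) = log(2*t**4/3 + t**2 + 3/2) + sin(t) is an antiderivative of f.
Check: d/dt[log(2*t**4/3 + t**2 + 3/2) + sin(t)] = (4*t**4*cos(t) + 16*t**3 + 6*t**2*cos(t) + 12*t + 9*cos(t))/(4*t**4 + 6*t**2 + 9) = f(t).
F(9/2) = sin(9/2) + log(2361/8); F(-1/2) = -sin(1/2) + log(43/24).
Integral = F(9/2) - F(-1/2) = sin(9/2) - log(43/24) + sin(1/2) + log(2361/8).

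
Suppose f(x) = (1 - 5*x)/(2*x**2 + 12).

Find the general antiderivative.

An antiderivative F(x) passes only if d/dx[F] lands on f(x) exactly.
Check: d/dx[(-15*log(x**2 + 6) + sqrt(6)*atan(sqrt(6)*x/6))/12] = (1 - 5*x)/(2*x**2 + 12) = f(x).

F(x) = (-15*log(x**2 + 6) + sqrt(6)*atan(sqrt(6)*x/6))/12 + C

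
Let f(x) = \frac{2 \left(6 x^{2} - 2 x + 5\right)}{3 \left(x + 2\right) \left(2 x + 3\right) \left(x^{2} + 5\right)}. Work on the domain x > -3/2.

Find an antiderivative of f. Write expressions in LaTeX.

An antiderivative is F(x) = \frac{516 \log{\left(x + \frac{3}{2} \right)} - 638 \log{\left(x + 2 \right)} + 61 \log{\left(x^{2} + 5 \right)} + 4 \sqrt{5} \operatorname{atan}{\left(\frac{\sqrt{5} x}{5} \right)}}{261}.

The denominator factors as 3 \left(x + 2\right) \left(2 x + 3\right) \left(x^{2} + 5\right); partial fractions split f into directly integrable pieces: \frac{2 \left(61 x + 10\right)}{261 \left(x^{2} + 5\right)} + \frac{344}{87 \left(2 x + 3\right)} - \frac{22}{9 \left(x + 2\right)}.
Check: d/dx[\frac{516 \log{\left(x + \frac{3}{2} \right)} - 638 \log{\left(x + 2 \right)} + 61 \log{\left(x^{2} + 5 \right)} + 4 \sqrt{5} \operatorname{atan}{\left(\frac{\sqrt{5} x}{5} \right)}}{261}] = \frac{12 x^{2} - 4 x + 10}{6 x^{4} + 21 x^{3} + 48 x^{2} + 105 x + 90}, which equals f(x).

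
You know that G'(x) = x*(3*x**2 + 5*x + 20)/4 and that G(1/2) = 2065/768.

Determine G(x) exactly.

G(x) = 3*x**4/16 + 5*x**3/12 + 5*x**2/2 + 2

Differentiate the proposed G(x) back; it has to land on the given G'(x).
A general antiderivative is 3*x**4/16 + 5*x**3/12 + 5*x**2/2 + C.
The condition gives C = 2065/768 - (529/768) = 2.
So G(x) = 3*x**4/16 + 5*x**3/12 + 5*x**2/2 + 2.
Check: d/dx[3*x**4/16 + 5*x**3/12 + 5*x**2/2 + 2] = 3*x**3/4 + 5*x**2/4 + 5*x, which equals G'(x).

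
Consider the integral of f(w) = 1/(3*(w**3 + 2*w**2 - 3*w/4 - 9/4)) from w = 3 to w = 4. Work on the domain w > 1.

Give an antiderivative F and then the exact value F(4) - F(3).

Antiderivative: F(w) = (8*w*log(w - 1) - 8*w*log(w + 3/2) + 12*log(w - 1) - 12*log(w + 3/2) + 20)/(150*w + 225); value = -4*log(11/2)/75 - 4*log(2)/75 - 8/1485 + 4*log(3)/75 + 4*log(9/2)/75

The denominator factors as 3*(w - 1)*(2*w + 3)**2; partial fractions split f into directly integrable pieces: -8/(75*(2*w + 3)) - 8/(15*(2*w + 3)**2) + 4/(75*(w - 1)).
F(w) = (8*w*log(w - 1) - 8*w*log(w + 3/2) + 12*log(w - 1) - 12*log(w + 3/2) + 20)/(150*w + 225) is an antiderivative of f.
Check: d/dw[(8*w*log(w - 1) - 8*w*log(w + 3/2) + 12*log(w - 1) - 12*log(w + 3/2) + 20)/(150*w + 225)] = 4/(12*w**3 + 24*w**2 - 9*w - 27), which equals f(w).
F(4) = -4*log(11/2)/75 + 4/165 + 4*log(3)/75; F(3) = -4*log(9/2)/75 + 4/135 + 4*log(2)/75.
Integral = F(4) - F(3) = -4*log(11/2)/75 - 4*log(2)/75 - 8/1485 + 4*log(3)/75 + 4*log(9/2)/75.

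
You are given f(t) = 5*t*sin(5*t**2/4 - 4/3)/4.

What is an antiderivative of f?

An antiderivative is F(t) = -cos(5*t**2/4 - 4/3)/2.

f matches the chain-rule pattern g'(h)*h' with inner function h(t) = 5*t**2/4 - 4/3; substituting u = h(t) collapses the integral.
Check: d/dt[-cos(5*t**2/4 - 4/3)/2] = 5*t*sin(5*t**2/4 - 4/3)/4 = f(t).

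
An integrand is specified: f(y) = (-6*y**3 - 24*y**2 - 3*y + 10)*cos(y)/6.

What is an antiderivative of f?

A first test for any F(y): its y-derivative must equal f(y) identically.
Check: d/dy[-y**3*sin(y) - 4*y**2*sin(y) - 3*y**2*cos(y) + 11*y*sin(y)/2 - 8*y*cos(y) + 29*sin(y)/3 + 11*cos(y)/2] = -y**3*cos(y) - 4*y**2*cos(y) - y*cos(y)/2 + 5*cos(y)/3, which equals f(y).

An antiderivative is F(y) = -y**3*sin(y) - 4*y**2*sin(y) - 3*y**2*cos(y) + 11*y*sin(y)/2 - 8*y*cos(y) + 29*sin(y)/3 + 11*cos(y)/2.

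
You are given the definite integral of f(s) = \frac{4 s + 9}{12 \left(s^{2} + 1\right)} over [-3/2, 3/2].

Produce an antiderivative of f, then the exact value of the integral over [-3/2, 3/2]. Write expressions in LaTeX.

Since d/ds undoes antidifferentiation here, F'(s) = f(s) is required of F(s).
F(s) = \frac{\log{\left(s^{2} + 1 \right)}}{6} + \frac{3 \operatorname{atan}{\left(s \right)}}{4} is an antiderivative of f.
Check: d/ds[\frac{\log{\left(s^{2} + 1 \right)}}{6} + \frac{3 \operatorname{atan}{\left(s \right)}}{4}] = \frac{4 s + 9}{12 s^{2} + 12}, which equals f(s).
F(3/2) = \frac{\log{\left(\frac{13}{4} \right)}}{6} + \frac{3 \operatorname{atan}{\left(\frac{3}{2} \right)}}{4}; F(-3/2) = - \frac{3 \operatorname{atan}{\left(\frac{3}{2} \right)}}{4} + \frac{\log{\left(\frac{13}{4} \right)}}{6}.
Integral = F(3/2) - F(-3/2) = \frac{3 \operatorname{atan}{\left(\frac{3}{2} \right)}}{2}.

Antiderivative: F(s) = \frac{\log{\left(s^{2} + 1 \right)}}{6} + \frac{3 \operatorname{atan}{\left(s \right)}}{4}; value = \frac{3 \operatorname{atan}{\left(\frac{3}{2} \right)}}{2}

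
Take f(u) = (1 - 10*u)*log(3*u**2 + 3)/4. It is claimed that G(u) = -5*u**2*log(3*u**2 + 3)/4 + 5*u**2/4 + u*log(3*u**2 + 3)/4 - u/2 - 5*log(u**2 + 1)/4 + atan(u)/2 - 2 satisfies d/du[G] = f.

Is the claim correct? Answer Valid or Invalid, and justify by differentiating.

Valid. The derivative of G reproduces f.

d/du[G] = -5*u*log(u**2 + 1)/2 - 5*u*log(3)/2 + log(u**2 + 1)/4 + log(3)/4
This equals f(u) exactly, so the claim holds.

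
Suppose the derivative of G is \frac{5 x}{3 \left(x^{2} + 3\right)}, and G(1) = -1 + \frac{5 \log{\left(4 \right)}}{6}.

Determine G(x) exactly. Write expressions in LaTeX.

G(x) = \frac{5 \log{\left(x^{2} + 3 \right)} - 6}{6}

G'(x) matches the chain-rule pattern g'(h)*h' with inner function h(x) = x^{2} + 3; substituting u = h(x) collapses the integral.
A general antiderivative is \frac{5 \log{\left(x^{2} + 3 \right)}}{6} + C.
The condition gives C = -1 + \frac{5 \log{\left(4 \right)}}{6} - (\frac{5 \log{\left(4 \right)}}{6}) = -1.
So G(x) = \frac{5 \log{\left(x^{2} + 3 \right)} - 6}{6}.
Check: d/dx[\frac{5 \log{\left(x^{2} + 3 \right)} - 6}{6}] = \frac{5 x}{3 x^{2} + 9}, which equals G'(x).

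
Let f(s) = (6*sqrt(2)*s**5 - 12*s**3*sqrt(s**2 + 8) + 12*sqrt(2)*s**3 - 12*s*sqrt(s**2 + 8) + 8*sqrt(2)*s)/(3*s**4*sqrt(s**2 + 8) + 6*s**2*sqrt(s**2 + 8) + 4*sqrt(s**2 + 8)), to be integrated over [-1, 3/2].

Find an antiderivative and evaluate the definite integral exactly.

For F(s) to be correct the identity F'(s) - f(s) = 0 must hold.
F(s) = 4*sqrt(s**2/2 + 4) - log(s**4/2 + s**2 + 2/3) is an antiderivative of f.
Check: d/ds[4*sqrt(s**2/2 + 4) - log(s**4/2 + s**2 + 2/3)] = (6*sqrt(2)*s**5 - 12*s**3*sqrt(s**2 + 8) + 12*sqrt(2)*s**3 - 12*s*sqrt(s**2 + 8) + 8*sqrt(2)*s)/(3*s**4*sqrt(s**2 + 8) + 6*s**2*sqrt(s**2 + 8) + 4*sqrt(s**2 + 8)) = f(s).
F(3/2) = -log(523/96) + sqrt(82); F(-1) = -log(13/6) + 6*sqrt(2).
Integral = F(3/2) - F(-1) = -6*sqrt(2) - log(523/96) + log(13/6) + sqrt(82).

Antiderivative: F(s) = 4*sqrt(s**2/2 + 4) - log(s**4/2 + s**2 + 2/3); value = -6*sqrt(2) - log(523/96) + log(13/6) + sqrt(82)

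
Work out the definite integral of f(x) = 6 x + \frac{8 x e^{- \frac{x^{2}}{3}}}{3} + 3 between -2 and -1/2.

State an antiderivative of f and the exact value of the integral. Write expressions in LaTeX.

The integrand splits into summands that can be handled one at a time.
F(x) = \left(3 x^{2} e^{\frac{x^{2}}{3}} + 3 x e^{\frac{x^{2}}{3}} - 3 e^{\frac{x^{2}}{3}} - 4\right) e^{- \frac{x^{2}}{3}} is an antiderivative of f.
Check: d/dx[\left(3 x^{2} e^{\frac{x^{2}}{3}} + 3 x e^{\frac{x^{2}}{3}} - 3 e^{\frac{x^{2}}{3}} - 4\right) e^{- \frac{x^{2}}{3}}] = \frac{\left(18 x e^{\frac{x^{2}}{3}} + 8 x + 9 e^{\frac{x^{2}}{3}}\right) e^{- \frac{x^{2}}{3}}}{3}, which equals f(x).
F(-1/2) = - \frac{15}{4} - \frac{4}{e^{\frac{1}{12}}}; F(-2) = 3 - \frac{4}{e^{\frac{4}{3}}}.
Integral = F(-1/2) - F(-2) = - \frac{27}{4} - \frac{4}{e^{\frac{1}{12}}} + \frac{4}{e^{\frac{4}{3}}}.

Antiderivative: F(x) = \left(3 x^{2} e^{\frac{x^{2}}{3}} + 3 x e^{\frac{x^{2}}{3}} - 3 e^{\frac{x^{2}}{3}} - 4\right) e^{- \frac{x^{2}}{3}}; value = - \frac{27}{4} - \frac{4}{e^{\frac{1}{12}}} + \frac{4}{e^{\frac{4}{3}}}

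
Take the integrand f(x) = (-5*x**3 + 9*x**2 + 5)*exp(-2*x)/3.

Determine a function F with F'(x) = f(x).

An antiderivative is F(x) = (20*x**3 - 6*x**2 - 6*x - 23)*exp(-2*x)/24.

f has the shape u'v + uv' for u = 5*x**3/6 - x**2/4 - x/4 - 23/24 and v = exp(-2*x) — it is the derivative of the product u*v.
Check: d/dx[(20*x**3 - 6*x**2 - 6*x - 23)*exp(-2*x)/24] = (-5*x**3 + 9*x**2 + 5)*exp(-2*x)/3 = f(x).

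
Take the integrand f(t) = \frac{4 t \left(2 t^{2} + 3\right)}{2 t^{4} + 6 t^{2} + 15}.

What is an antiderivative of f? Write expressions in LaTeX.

f matches the chain-rule pattern g'(h)*h' with inner function h(t) = \frac{2 t^{4}}{3} + 2 t^{2} + 5; substituting u = h(t) collapses the integral.
Check: d/dt[\log{\left(\frac{2 t^{4}}{3} + 2 t^{2} + 5 \right)}] = \frac{8 t^{3} + 12 t}{2 t^{4} + 6 t^{2} + 15}, which equals f(t).

An antiderivative is F(t) = \log{\left(\frac{2 t^{4}}{3} + 2 t^{2} + 5 \right)}.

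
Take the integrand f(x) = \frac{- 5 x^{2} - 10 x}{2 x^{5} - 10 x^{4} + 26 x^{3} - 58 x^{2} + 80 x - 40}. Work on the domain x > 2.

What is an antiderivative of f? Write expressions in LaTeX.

Factor the denominator (2 \left(x - 2\right)^{2} \left(x - 1\right) \left(x^{2} + 5\right)) and decompose: f = - \frac{5 \left(19 x - 25\right)}{324 \left(x^{2} + 5\right)} - \frac{5}{4 \left(x - 1\right)} + \frac{125}{81 \left(x - 2\right)} - \frac{20}{9 \left(x - 2\right)^{2}}; each piece integrates to a log, atan, or power term.
Check: d/dx[\frac{125 \log{\left(x - 2 \right)}}{81} - \frac{5 \log{\left(x - 1 \right)}}{4} - \frac{95 \log{\left(x^{2} + 5 \right)}}{648} + \frac{25 \sqrt{5} \operatorname{atan}{\left(\frac{\sqrt{5} x}{5} \right)}}{324} + \frac{20}{9 x - 18}] = \frac{- 5 x^{2} - 10 x}{2 x^{5} - 10 x^{4} + 26 x^{3} - 58 x^{2} + 80 x - 40} = f(x).

An antiderivative is F(x) = \frac{125 \log{\left(x - 2 \right)}}{81} - \frac{5 \log{\left(x - 1 \right)}}{4} - \frac{95 \log{\left(x^{2} + 5 \right)}}{648} + \frac{25 \sqrt{5} \operatorname{atan}{\left(\frac{\sqrt{5} x}{5} \right)}}{324} + \frac{20}{9 x - 18}.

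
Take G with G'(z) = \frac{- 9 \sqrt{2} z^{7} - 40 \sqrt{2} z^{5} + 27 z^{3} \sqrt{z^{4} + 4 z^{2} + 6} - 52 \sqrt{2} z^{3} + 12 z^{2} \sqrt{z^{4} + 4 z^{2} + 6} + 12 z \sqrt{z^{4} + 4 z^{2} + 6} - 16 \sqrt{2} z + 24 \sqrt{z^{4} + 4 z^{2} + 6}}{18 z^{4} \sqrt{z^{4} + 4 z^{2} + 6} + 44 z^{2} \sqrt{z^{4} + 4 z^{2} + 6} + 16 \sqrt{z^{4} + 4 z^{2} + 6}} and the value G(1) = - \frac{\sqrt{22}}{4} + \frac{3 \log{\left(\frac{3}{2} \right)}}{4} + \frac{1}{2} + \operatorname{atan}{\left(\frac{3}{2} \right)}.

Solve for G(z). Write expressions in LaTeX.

G(z) = - \frac{\sqrt{\frac{z^{4}}{2} + 2 z^{2} + 3}}{2} + \frac{3 \log{\left(\frac{z^{2}}{2} + 1 \right)}}{4} + \operatorname{atan}{\left(\frac{3 z}{2} \right)} + \frac{1}{2}

Differentiate the proposed G(z) back; it has to land on the given G'(z).
A general antiderivative is - \frac{\sqrt{\frac{z^{4}}{2} + 2 z^{2} + 3}}{2} + \frac{3 \log{\left(\frac{z^{2}}{2} + 1 \right)}}{4} + \operatorname{atan}{\left(\frac{3 z}{2} \right)} + C.
The condition gives C = - \frac{\sqrt{22}}{4} + \frac{3 \log{\left(\frac{3}{2} \right)}}{4} + \frac{1}{2} + \operatorname{atan}{\left(\frac{3}{2} \right)} - (- \frac{\sqrt{22}}{4} + \frac{3 \log{\left(\frac{3}{2} \right)}}{4} + \operatorname{atan}{\left(\frac{3}{2} \right)}) = \frac{1}{2}.
So G(z) = - \frac{\sqrt{\frac{z^{4}}{2} + 2 z^{2} + 3}}{2} + \frac{3 \log{\left(\frac{z^{2}}{2} + 1 \right)}}{4} + \operatorname{atan}{\left(\frac{3 z}{2} \right)} + \frac{1}{2}.
Check: d/dz[- \frac{\sqrt{\frac{z^{4}}{2} + 2 z^{2} + 3}}{2} + \frac{3 \log{\left(\frac{z^{2}}{2} + 1 \right)}}{4} + \operatorname{atan}{\left(\frac{3 z}{2} \right)} + \frac{1}{2}] = \frac{- 9 \sqrt{2} z^{7} - 40 \sqrt{2} z^{5} + 27 z^{3} \sqrt{z^{4} + 4 z^{2} + 6} - 52 \sqrt{2} z^{3} + 12 z^{2} \sqrt{z^{4} + 4 z^{2} + 6} + 12 z \sqrt{z^{4} + 4 z^{2} + 6} - 16 \sqrt{2} z + 24 \sqrt{z^{4} + 4 z^{2} + 6}}{18 z^{4} \sqrt{z^{4} + 4 z^{2} + 6} + 44 z^{2} \sqrt{z^{4} + 4 z^{2} + 6} + 16 \sqrt{z^{4} + 4 z^{2} + 6}} = G'(z).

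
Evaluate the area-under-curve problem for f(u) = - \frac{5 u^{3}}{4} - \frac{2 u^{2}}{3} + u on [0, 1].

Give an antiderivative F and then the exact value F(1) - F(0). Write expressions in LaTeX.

Antiderivative: F(u) = - \frac{5 u^{4}}{16} - \frac{2 u^{3}}{9} + \frac{u^{2}}{2}; value = - \frac{5}{144}

The integrand splits into summands that can be handled one at a time.
F(u) = - \frac{5 u^{4}}{16} - \frac{2 u^{3}}{9} + \frac{u^{2}}{2} is an antiderivative of f.
Check: d/du[- \frac{5 u^{4}}{16} - \frac{2 u^{3}}{9} + \frac{u^{2}}{2}] = - \frac{5 u^{3}}{4} - \frac{2 u^{2}}{3} + u = f(u).
F(1) = - \frac{5}{144}; F(0) = 0.
Integral = F(1) - F(0) = - \frac{5}{144}.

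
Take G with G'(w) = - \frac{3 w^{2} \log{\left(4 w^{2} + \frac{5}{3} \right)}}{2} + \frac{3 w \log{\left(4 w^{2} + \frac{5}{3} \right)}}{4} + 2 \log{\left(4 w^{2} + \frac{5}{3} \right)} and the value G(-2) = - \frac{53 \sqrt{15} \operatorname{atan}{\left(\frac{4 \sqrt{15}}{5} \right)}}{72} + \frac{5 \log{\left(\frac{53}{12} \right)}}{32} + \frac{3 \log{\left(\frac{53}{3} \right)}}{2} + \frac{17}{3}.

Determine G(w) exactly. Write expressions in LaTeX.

G(w) = - \frac{w^{3} \log{\left(4 w^{2} + \frac{5}{3} \right)}}{2} + \frac{w^{3}}{3} + \frac{3 w^{2} \log{\left(4 w^{2} + \frac{5}{3} \right)}}{8} - \frac{3 w^{2}}{8} + 2 w \log{\left(4 w^{2} + \frac{5}{3} \right)} - \frac{53 w}{12} + \frac{5 \log{\left(w^{2} + \frac{5}{12} \right)}}{32} + \frac{53 \sqrt{15} \operatorname{atan}{\left(\frac{2 \sqrt{15} w}{5} \right)}}{72} + 1

Integrate term by term and add the pieces.
A general antiderivative is \frac{w^{3}}{3} - \frac{3 w^{2}}{8} - \frac{53 w}{12} + \left(- \frac{w^{3}}{2} + \frac{3 w^{2}}{8} + 2 w\right) \log{\left(4 w^{2} + \frac{5}{3} \right)} + \frac{5 \log{\left(w^{2} + \frac{5}{12} \right)}}{32} + \frac{53 \sqrt{15} \operatorname{atan}{\left(\frac{2 \sqrt{15} w}{5} \right)}}{72} + C.
The condition gives C = - \frac{53 \sqrt{15} \operatorname{atan}{\left(\frac{4 \sqrt{15}}{5} \right)}}{72} + \frac{5 \log{\left(\frac{53}{12} \right)}}{32} + \frac{3 \log{\left(\frac{53}{3} \right)}}{2} + \frac{17}{3} - (- \frac{53 \sqrt{15} \operatorname{atan}{\left(\frac{4 \sqrt{15}}{5} \right)}}{72} + \frac{5 \log{\left(\frac{53}{12} \right)}}{32} + \frac{3 \log{\left(\frac{53}{3} \right)}}{2} + \frac{14}{3}) = 1.
So G(w) = - \frac{w^{3} \log{\left(4 w^{2} + \frac{5}{3} \right)}}{2} + \frac{w^{3}}{3} + \frac{3 w^{2} \log{\left(4 w^{2} + \frac{5}{3} \right)}}{8} - \frac{3 w^{2}}{8} + 2 w \log{\left(4 w^{2} + \frac{5}{3} \right)} - \frac{53 w}{12} + \frac{5 \log{\left(w^{2} + \frac{5}{12} \right)}}{32} + \frac{53 \sqrt{15} \operatorname{atan}{\left(\frac{2 \sqrt{15} w}{5} \right)}}{72} + 1.
Check: d/dw[- \frac{w^{3} \log{\left(4 w^{2} + \frac{5}{3} \right)}}{2} + \frac{w^{3}}{3} + \frac{3 w^{2} \log{\left(4 w^{2} + \frac{5}{3} \right)}}{8} - \frac{3 w^{2}}{8} + 2 w \log{\left(4 w^{2} + \frac{5}{3} \right)} - \frac{53 w}{12} + \frac{5 \log{\left(w^{2} + \frac{5}{12} \right)}}{32} + \frac{53 \sqrt{15} \operatorname{atan}{\left(\frac{2 \sqrt{15} w}{5} \right)}}{72} + 1] = - \frac{3 w^{2} \log{\left(4 w^{2} + \frac{5}{3} \right)}}{2} + \frac{3 w \log{\left(4 w^{2} + \frac{5}{3} \right)}}{4} + 2 \log{\left(4 w^{2} + \frac{5}{3} \right)} = G'(w).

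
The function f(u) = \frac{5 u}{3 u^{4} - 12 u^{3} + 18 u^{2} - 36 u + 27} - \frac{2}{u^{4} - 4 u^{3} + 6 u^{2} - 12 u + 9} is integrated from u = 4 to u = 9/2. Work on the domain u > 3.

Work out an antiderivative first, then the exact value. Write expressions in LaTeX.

Antiderivative: F(u) = \frac{\log{\left(u - 3 \right)}}{8} + \frac{\log{\left(u - 1 \right)}}{24} - \frac{\log{\left(u^{2} + 3 \right)}}{12} - \frac{5 \sqrt{3} \operatorname{atan}{\left(\frac{\sqrt{3} u}{3} \right)}}{36}; value = - \frac{5 \sqrt{3} \operatorname{atan}{\left(\frac{3 \sqrt{3}}{2} \right)}}{36} - \frac{\log{\left(\frac{93}{4} \right)}}{12} - \frac{\log{\left(3 \right)}}{24} + \frac{\log{\left(\frac{3}{2} \right)}}{8} + \frac{\log{\left(\frac{7}{2} \right)}}{24} + \frac{\log{\left(19 \right)}}{12} + \frac{5 \sqrt{3} \operatorname{atan}{\left(\frac{4 \sqrt{3}}{3} \right)}}{36}

Factor the denominator (3 \left(u - 3\right) \left(u - 1\right) \left(u^{2} + 3\right)) and decompose: f = - \frac{2 u + 5}{12 \left(u^{2} + 3\right)} + \frac{1}{24 \left(u - 1\right)} + \frac{1}{8 \left(u - 3\right)}; each piece integrates to a log, atan, or power term.
F(u) = \frac{\log{\left(u - 3 \right)}}{8} + \frac{\log{\left(u - 1 \right)}}{24} - \frac{\log{\left(u^{2} + 3 \right)}}{12} - \frac{5 \sqrt{3} \operatorname{atan}{\left(\frac{\sqrt{3} u}{3} \right)}}{36} is an antiderivative of f.
Check: d/du[\frac{\log{\left(u - 3 \right)}}{8} + \frac{\log{\left(u - 1 \right)}}{24} - \frac{\log{\left(u^{2} + 3 \right)}}{12} - \frac{5 \sqrt{3} \operatorname{atan}{\left(\frac{\sqrt{3} u}{3} \right)}}{36}] = \frac{5 u - 6}{3 u^{4} - 12 u^{3} + 18 u^{2} - 36 u + 27}, which equals f(u).
F(9/2) = - \frac{5 \sqrt{3} \operatorname{atan}{\left(\frac{3 \sqrt{3}}{2} \right)}}{36} - \frac{\log{\left(\frac{93}{4} \right)}}{12} + \frac{\log{\left(\frac{3}{2} \right)}}{8} + \frac{\log{\left(\frac{7}{2} \right)}}{24}; F(4) = - \frac{5 \sqrt{3} \operatorname{atan}{\left(\frac{4 \sqrt{3}}{3} \right)}}{36} - \frac{\log{\left(19 \right)}}{12} + \frac{\log{\left(3 \right)}}{24}.
Integral = F(9/2) - F(4) = - \frac{5 \sqrt{3} \operatorname{atan}{\left(\frac{3 \sqrt{3}}{2} \right)}}{36} - \frac{\log{\left(\frac{93}{4} \right)}}{12} - \frac{\log{\left(3 \right)}}{24} + \frac{\log{\left(\frac{3}{2} \right)}}{8} + \frac{\log{\left(\frac{7}{2} \right)}}{24} + \frac{\log{\left(19 \right)}}{12} + \frac{5 \sqrt{3} \operatorname{atan}{\left(\frac{4 \sqrt{3}}{3} \right)}}{36}.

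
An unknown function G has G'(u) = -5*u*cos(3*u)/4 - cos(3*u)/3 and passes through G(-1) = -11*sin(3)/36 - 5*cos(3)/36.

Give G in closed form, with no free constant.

G(u) = -(15*u*sin(3*u) + 4*sin(3*u) + 5*cos(3*u))/36

The integrand splits into summands that can be handled one at a time.
A general antiderivative is -5*u*sin(3*u)/12 - sin(3*u)/9 - 5*cos(3*u)/36 + C.
The condition gives C = -11*sin(3)/36 - 5*cos(3)/36 - (-11*sin(3)/36 - 5*cos(3)/36) = 0.
So G(u) = -(15*u*sin(3*u) + 4*sin(3*u) + 5*cos(3*u))/36.
Check: d/du[-(15*u*sin(3*u) + 4*sin(3*u) + 5*cos(3*u))/36] = -5*u*cos(3*u)/4 - cos(3*u)/3 = G'(u).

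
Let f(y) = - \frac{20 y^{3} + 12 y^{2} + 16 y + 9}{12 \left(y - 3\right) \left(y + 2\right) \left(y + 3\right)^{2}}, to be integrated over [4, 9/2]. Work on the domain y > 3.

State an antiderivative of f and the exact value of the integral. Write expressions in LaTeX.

Antiderivative: F(y) = - \frac{47 \log{\left(y - 3 \right)}}{144} - \frac{9 \log{\left(y + 2 \right)}}{4} + \frac{131 \log{\left(y + 3 \right)}}{144} - \frac{157}{24 y + 72}; value = - \frac{9 \log{\left(\frac{13}{2} \right)}}{4} - \frac{131 \log{\left(7 \right)}}{144} - \frac{47 \log{\left(\frac{3}{2} \right)}}{144} + \frac{157}{2520} + \frac{131 \log{\left(\frac{15}{2} \right)}}{144} + \frac{9 \log{\left(6 \right)}}{4}

The denominator factors as 12 \left(y - 3\right) \left(y + 2\right) \left(y + 3\right)^{2}; partial fractions split f into directly integrable pieces: \frac{131}{144 \left(y + 3\right)} + \frac{157}{24 \left(y + 3\right)^{2}} - \frac{9}{4 \left(y + 2\right)} - \frac{47}{144 \left(y - 3\right)}.
F(y) = - \frac{47 \log{\left(y - 3 \right)}}{144} - \frac{9 \log{\left(y + 2 \right)}}{4} + \frac{131 \log{\left(y + 3 \right)}}{144} - \frac{157}{24 y + 72} is an antiderivative of f.
Check: d/dy[- \frac{47 \log{\left(y - 3 \right)}}{144} - \frac{9 \log{\left(y + 2 \right)}}{4} + \frac{131 \log{\left(y + 3 \right)}}{144} - \frac{157}{24 y + 72}] = \frac{- 20 y^{3} - 12 y^{2} - 16 y - 9}{12 y^{4} + 60 y^{3} - 36 y^{2} - 540 y - 648}, which equals f(y).
F(9/2) = - \frac{9 \log{\left(\frac{13}{2} \right)}}{4} - \frac{157}{180} - \frac{47 \log{\left(\frac{3}{2} \right)}}{144} + \frac{131 \log{\left(\frac{15}{2} \right)}}{144}; F(4) = - \frac{9 \log{\left(6 \right)}}{4} - \frac{157}{168} + \frac{131 \log{\left(7 \right)}}{144}.
Integral = F(9/2) - F(4) = - \frac{9 \log{\left(\frac{13}{2} \right)}}{4} - \frac{131 \log{\left(7 \right)}}{144} - \frac{47 \log{\left(\frac{3}{2} \right)}}{144} + \frac{157}{2520} + \frac{131 \log{\left(\frac{15}{2} \right)}}{144} + \frac{9 \log{\left(6 \right)}}{4}.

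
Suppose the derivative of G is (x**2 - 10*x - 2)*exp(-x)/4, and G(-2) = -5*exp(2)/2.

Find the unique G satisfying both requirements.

G'(x) has the shape u'v + uv' for u = -x**2/4 + 2*x + 5/2 and v = exp(-x) — it is the derivative of the product u*v.
A general antiderivative is (-x**2 + 8*x + 10)*exp(-x)/4 + C.
The condition gives C = -5*exp(2)/2 - (-5*exp(2)/2) = 0.
So G(x) = (-x**2 + 8*x + 10)*exp(-x)/4.
Check: d/dx[(-x**2 + 8*x + 10)*exp(-x)/4] = (x**2 - 10*x - 2)*exp(-x)/4 = G'(x).

G(x) = (-x**2 + 8*x + 10)*exp(-x)/4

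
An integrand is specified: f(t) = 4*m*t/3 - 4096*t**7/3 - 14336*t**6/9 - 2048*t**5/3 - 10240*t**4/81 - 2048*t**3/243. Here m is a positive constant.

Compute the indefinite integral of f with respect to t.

Integrate term by term and add the pieces.
Check: d/dt[2*m*t**2/3 - 2*(4*t**2 + 4*t/3)**4/3] = 4*m*t/3 - 4096*t**7/3 - 14336*t**6/9 - 2048*t**5/3 - 10240*t**4/81 - 2048*t**3/243 = f(t).

F(t) = 2*m*t**2/3 - 2*(4*t**2 + 4*t/3)**4/3 + C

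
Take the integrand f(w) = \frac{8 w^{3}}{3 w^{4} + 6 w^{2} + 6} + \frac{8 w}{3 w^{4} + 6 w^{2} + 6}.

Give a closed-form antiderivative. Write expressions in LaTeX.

An antiderivative is F(w) = \frac{2 \log{\left(w^{4} + 2 w^{2} + 2 \right)}}{3}.

The substitution u = w^{4} + 2 w^{2} + 2 works: f is exactly (dF/du)*(du/dw) for that inner function.
Check: d/dw[\frac{2 \log{\left(w^{4} + 2 w^{2} + 2 \right)}}{3}] = \frac{8 w^{3} + 8 w}{3 w^{4} + 6 w^{2} + 6}, which equals f(w).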